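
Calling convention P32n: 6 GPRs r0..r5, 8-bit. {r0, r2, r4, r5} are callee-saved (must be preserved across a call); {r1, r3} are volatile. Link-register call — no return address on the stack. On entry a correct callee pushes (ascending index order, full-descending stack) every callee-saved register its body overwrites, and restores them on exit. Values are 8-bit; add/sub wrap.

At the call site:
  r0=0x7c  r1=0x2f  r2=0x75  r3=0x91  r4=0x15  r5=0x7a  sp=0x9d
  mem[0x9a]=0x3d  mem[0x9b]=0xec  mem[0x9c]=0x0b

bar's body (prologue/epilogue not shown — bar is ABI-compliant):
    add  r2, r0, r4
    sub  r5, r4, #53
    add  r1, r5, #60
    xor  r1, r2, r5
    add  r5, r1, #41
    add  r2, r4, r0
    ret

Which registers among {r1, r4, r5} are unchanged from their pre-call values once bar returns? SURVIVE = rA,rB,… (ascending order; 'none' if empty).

prologue: push r2 -> mem[0x9c]=0x75, sp=0x9c
prologue: push r5 -> mem[0x9b]=0x7a, sp=0x9b
body[0] add  r2, r0, r4 -> r2=0x91
body[1] sub  r5, r4, #53 -> r5=0xe0
body[2] add  r1, r5, #60 -> r1=0x1c
body[3] xor  r1, r2, r5 -> r1=0x71
body[4] add  r5, r1, #41 -> r5=0x9a
body[5] add  r2, r4, r0 -> r2=0x91
epilogue: pop r5=0x7a, sp=0x9c
epilogue: pop r2=0x75, sp=0x9d
r1: caller-saved, written=True
r4: callee-saved, written=False
r5: callee-saved, written=True

SURVIVE = r4,r5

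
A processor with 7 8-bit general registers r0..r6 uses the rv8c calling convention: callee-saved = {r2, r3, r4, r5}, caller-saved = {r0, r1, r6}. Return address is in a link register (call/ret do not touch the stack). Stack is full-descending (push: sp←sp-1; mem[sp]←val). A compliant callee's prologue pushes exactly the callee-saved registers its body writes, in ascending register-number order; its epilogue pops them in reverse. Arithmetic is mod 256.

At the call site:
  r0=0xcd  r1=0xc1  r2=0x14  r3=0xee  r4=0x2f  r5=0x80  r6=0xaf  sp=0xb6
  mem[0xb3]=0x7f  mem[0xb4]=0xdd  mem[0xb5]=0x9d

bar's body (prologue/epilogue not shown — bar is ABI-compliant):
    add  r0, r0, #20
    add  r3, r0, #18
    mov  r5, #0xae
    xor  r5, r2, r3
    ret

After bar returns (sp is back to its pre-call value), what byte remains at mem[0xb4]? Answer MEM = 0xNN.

MEM = 0x80

prologue: push r3 → mem[0xb5]=0xee, sp=0xb5
prologue: push r5 → mem[0xb4]=0x80, sp=0xb4
body[0] add  r0, r0, #20 → r0=0xe1
body[1] add  r3, r0, #18 → r3=0xf3
body[2] mov  r5, #0xae → r5=0xae
body[3] xor  r5, r2, r3 → r5=0xe7
epilogue: pop r5=0x80, sp=0xb5
epilogue: pop r3=0xee, sp=0xb6
prologue pushed ['r3', 'r5'] at ['0xb5', '0xb4']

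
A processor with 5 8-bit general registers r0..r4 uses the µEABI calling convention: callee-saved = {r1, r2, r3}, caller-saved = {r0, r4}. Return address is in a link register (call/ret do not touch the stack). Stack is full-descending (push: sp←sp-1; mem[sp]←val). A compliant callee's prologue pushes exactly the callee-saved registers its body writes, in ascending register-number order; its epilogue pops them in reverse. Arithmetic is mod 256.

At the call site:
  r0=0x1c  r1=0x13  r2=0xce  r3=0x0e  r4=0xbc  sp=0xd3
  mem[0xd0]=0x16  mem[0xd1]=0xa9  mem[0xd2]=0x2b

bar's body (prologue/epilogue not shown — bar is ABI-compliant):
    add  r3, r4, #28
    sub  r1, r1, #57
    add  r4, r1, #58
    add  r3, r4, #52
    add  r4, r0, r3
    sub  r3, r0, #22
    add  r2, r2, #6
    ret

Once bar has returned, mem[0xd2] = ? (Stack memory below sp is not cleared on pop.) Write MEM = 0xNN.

prologue: push r1 → mem[0xd2]=0x13, sp=0xd2
prologue: push r2 → mem[0xd1]=0xce, sp=0xd1
prologue: push r3 → mem[0xd0]=0x0e, sp=0xd0
body[0] add  r3, r4, #28 → r3=0xd8
body[1] sub  r1, r1, #57 → r1=0xda
body[2] add  r4, r1, #58 → r4=0x14
body[3] add  r3, r4, #52 → r3=0x48
body[4] add  r4, r0, r3 → r4=0x64
body[5] sub  r3, r0, #22 → r3=0x06
body[6] add  r2, r2, #6 → r2=0xd4
epilogue: pop r3=0x0e, sp=0xd1
epilogue: pop r2=0xce, sp=0xd2
epilogue: pop r1=0x13, sp=0xd3
prologue pushed ['r1', 'r2', 'r3'] at ['0xd2', '0xd1', '0xd0']

MEM = 0x13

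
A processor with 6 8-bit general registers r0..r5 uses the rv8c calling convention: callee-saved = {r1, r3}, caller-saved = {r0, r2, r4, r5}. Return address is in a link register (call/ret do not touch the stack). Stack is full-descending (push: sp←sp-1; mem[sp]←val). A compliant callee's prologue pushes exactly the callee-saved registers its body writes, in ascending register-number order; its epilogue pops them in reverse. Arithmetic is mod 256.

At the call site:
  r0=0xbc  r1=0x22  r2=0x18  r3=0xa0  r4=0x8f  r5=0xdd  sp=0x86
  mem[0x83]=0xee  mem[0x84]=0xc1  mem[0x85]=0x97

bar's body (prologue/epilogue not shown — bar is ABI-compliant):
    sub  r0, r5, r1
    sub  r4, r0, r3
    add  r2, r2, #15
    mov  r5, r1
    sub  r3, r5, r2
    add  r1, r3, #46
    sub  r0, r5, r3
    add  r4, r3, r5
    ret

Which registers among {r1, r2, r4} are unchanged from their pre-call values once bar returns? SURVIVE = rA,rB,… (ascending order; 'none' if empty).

SURVIVE = r1

prologue: push r1 → mem[0x85]=0x22, sp=0x85
prologue: push r3 → mem[0x84]=0xa0, sp=0x84
body[0] sub  r0, r5, r1 → r0=0xbb
body[1] sub  r4, r0, r3 → r4=0x1b
body[2] add  r2, r2, #15 → r2=0x27
body[3] mov  r5, r1 → r5=0x22
body[4] sub  r3, r5, r2 → r3=0xfb
body[5] add  r1, r3, #46 → r1=0x29
body[6] sub  r0, r5, r3 → r0=0x27
body[7] add  r4, r3, r5 → r4=0x1d
epilogue: pop r3=0xa0, sp=0x85
epilogue: pop r1=0x22, sp=0x86
r1: callee-saved, written=True
r2: caller-saved, written=True
r4: caller-saved, written=True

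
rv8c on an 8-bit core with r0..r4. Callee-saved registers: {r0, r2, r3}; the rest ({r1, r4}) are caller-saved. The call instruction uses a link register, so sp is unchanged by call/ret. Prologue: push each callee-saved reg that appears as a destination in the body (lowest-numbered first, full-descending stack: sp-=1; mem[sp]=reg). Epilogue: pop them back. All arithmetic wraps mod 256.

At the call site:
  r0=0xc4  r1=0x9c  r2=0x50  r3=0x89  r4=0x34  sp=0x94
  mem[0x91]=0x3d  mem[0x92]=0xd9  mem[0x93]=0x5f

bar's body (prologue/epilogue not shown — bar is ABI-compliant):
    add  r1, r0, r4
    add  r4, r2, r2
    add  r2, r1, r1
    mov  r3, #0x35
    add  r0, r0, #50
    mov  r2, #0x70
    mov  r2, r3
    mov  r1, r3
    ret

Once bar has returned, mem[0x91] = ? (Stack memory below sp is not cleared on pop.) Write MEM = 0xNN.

MEM = 0x89

prologue: push r0 -> mem[0x93]=0xc4, sp=0x93
prologue: push r2 -> mem[0x92]=0x50, sp=0x92
prologue: push r3 -> mem[0x91]=0x89, sp=0x91
body[0] add  r1, r0, r4 -> r1=0xf8
body[1] add  r4, r2, r2 -> r4=0xa0
body[2] add  r2, r1, r1 -> r2=0xf0
body[3] mov  r3, #0x35 -> r3=0x35
body[4] add  r0, r0, #50 -> r0=0xf6
body[5] mov  r2, #0x70 -> r2=0x70
body[6] mov  r2, r3 -> r2=0x35
body[7] mov  r1, r3 -> r1=0x35
epilogue: pop r3=0x89, sp=0x92
epilogue: pop r2=0x50, sp=0x93
epilogue: pop r0=0xc4, sp=0x94
prologue pushed ['r0', 'r2', 'r3'] at ['0x93', '0x92', '0x91']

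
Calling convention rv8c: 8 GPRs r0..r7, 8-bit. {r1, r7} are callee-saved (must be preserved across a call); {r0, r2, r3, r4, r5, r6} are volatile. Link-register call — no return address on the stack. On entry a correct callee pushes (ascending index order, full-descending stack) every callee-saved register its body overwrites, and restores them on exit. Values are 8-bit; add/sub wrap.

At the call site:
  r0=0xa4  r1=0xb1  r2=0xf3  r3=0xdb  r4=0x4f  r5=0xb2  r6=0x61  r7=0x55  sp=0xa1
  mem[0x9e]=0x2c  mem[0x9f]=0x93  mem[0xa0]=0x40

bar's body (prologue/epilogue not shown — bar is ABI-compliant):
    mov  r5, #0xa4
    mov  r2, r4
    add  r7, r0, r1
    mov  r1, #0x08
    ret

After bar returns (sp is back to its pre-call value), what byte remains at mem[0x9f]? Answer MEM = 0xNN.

prologue: push r1 -> mem[0xa0]=0xb1, sp=0xa0
prologue: push r7 -> mem[0x9f]=0x55, sp=0x9f
body[0] mov  r5, #0xa4 -> r5=0xa4
body[1] mov  r2, r4 -> r2=0x4f
body[2] add  r7, r0, r1 -> r7=0x55
body[3] mov  r1, #0x08 -> r1=0x08
epilogue: pop r7=0x55, sp=0xa0
epilogue: pop r1=0xb1, sp=0xa1
prologue pushed ['r1', 'r7'] at ['0xa0', '0x9f']

MEM = 0x55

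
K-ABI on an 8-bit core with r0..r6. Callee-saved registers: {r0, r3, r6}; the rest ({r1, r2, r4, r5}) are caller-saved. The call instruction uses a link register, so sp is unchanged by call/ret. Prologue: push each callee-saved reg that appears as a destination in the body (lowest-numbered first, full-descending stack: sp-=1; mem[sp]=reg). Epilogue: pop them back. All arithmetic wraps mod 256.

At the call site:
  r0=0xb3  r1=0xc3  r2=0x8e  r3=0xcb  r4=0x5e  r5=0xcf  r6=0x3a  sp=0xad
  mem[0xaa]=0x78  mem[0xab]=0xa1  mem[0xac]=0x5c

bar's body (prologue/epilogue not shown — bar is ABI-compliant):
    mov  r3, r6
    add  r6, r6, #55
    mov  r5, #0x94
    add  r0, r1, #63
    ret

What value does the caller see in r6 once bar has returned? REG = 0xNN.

REG = 0x3a

prologue: push r0 → mem[0xac]=0xb3, sp=0xac
prologue: push r3 → mem[0xab]=0xcb, sp=0xab
prologue: push r6 → mem[0xaa]=0x3a, sp=0xaa
body[0] mov  r3, r6 → r3=0x3a
body[1] add  r6, r6, #55 → r6=0x71
body[2] mov  r5, #0x94 → r5=0x94
body[3] add  r0, r1, #63 → r0=0x02
epilogue: pop r6=0x3a, sp=0xab
epilogue: pop r3=0xcb, sp=0xac
epilogue: pop r0=0xb3, sp=0xad
r6 is callee-saved → restored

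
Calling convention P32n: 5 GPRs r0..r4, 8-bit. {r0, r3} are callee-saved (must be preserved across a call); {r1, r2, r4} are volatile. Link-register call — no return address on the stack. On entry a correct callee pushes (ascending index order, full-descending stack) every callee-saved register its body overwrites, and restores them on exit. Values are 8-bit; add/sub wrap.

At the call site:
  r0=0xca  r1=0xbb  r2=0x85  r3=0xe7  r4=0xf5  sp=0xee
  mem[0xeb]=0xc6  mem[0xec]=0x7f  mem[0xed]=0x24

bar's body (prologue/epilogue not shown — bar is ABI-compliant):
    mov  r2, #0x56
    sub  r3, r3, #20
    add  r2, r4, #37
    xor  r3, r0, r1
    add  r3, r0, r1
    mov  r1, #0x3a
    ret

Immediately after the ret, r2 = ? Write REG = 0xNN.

REG = 0x1a

prologue: push r3 → mem[0xed]=0xe7, sp=0xed
body[0] mov  r2, #0x56 → r2=0x56
body[1] sub  r3, r3, #20 → r3=0xd3
body[2] add  r2, r4, #37 → r2=0x1a
body[3] xor  r3, r0, r1 → r3=0x71
body[4] add  r3, r0, r1 → r3=0x85
body[5] mov  r1, #0x3a → r1=0x3a
epilogue: pop r3=0xe7, sp=0xee
r2 is caller-saved → body value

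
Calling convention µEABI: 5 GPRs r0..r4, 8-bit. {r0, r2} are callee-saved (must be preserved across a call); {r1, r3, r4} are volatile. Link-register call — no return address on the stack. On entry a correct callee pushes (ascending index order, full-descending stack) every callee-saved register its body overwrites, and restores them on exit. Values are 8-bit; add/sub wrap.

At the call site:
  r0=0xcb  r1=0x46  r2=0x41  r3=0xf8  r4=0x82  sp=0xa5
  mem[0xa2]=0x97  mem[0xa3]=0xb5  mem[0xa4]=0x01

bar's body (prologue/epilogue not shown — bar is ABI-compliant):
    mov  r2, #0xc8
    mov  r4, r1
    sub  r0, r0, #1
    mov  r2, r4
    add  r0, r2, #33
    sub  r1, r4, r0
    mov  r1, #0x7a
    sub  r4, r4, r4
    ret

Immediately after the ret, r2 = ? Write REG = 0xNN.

prologue: push r0 → mem[0xa4]=0xcb, sp=0xa4
prologue: push r2 → mem[0xa3]=0x41, sp=0xa3
body[0] mov  r2, #0xc8 → r2=0xc8
body[1] mov  r4, r1 → r4=0x46
body[2] sub  r0, r0, #1 → r0=0xca
body[3] mov  r2, r4 → r2=0x46
body[4] add  r0, r2, #33 → r0=0x67
body[5] sub  r1, r4, r0 → r1=0xdf
body[6] mov  r1, #0x7a → r1=0x7a
body[7] sub  r4, r4, r4 → r4=0x00
epilogue: pop r2=0x41, sp=0xa4
epilogue: pop r0=0xcb, sp=0xa5
r2 is callee-saved → restored

REG = 0x41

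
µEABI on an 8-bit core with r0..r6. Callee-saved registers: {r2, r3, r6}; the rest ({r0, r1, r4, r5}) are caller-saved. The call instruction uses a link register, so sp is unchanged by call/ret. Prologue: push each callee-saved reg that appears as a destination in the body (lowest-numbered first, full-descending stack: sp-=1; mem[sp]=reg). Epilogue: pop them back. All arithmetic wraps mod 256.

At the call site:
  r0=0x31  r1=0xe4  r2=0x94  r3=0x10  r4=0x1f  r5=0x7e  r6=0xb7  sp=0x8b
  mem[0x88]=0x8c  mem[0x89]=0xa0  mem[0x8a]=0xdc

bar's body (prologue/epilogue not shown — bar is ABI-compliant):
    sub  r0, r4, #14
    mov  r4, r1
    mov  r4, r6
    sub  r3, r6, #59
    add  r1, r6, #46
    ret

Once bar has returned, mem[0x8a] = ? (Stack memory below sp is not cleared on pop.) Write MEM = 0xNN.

MEM = 0x10

prologue: push r3 → mem[0x8a]=0x10, sp=0x8a
body[0] sub  r0, r4, #14 → r0=0x11
body[1] mov  r4, r1 → r4=0xe4
body[2] mov  r4, r6 → r4=0xb7
body[3] sub  r3, r6, #59 → r3=0x7c
body[4] add  r1, r6, #46 → r1=0xe5
epilogue: pop r3=0x10, sp=0x8b
prologue pushed ['r3'] at ['0x8a']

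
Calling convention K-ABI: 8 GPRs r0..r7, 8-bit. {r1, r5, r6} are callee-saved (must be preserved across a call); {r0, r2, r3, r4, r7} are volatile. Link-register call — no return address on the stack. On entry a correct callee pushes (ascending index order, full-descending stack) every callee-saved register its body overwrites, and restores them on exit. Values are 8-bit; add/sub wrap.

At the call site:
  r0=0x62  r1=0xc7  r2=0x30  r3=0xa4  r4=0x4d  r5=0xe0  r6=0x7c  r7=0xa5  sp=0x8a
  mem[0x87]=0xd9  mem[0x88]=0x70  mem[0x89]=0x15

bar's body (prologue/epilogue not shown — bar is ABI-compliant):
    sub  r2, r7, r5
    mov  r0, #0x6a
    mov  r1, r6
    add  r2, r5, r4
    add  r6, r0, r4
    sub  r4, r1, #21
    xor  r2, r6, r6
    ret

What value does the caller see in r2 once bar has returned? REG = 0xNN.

prologue: push r1 → mem[0x89]=0xc7, sp=0x89
prologue: push r6 → mem[0x88]=0x7c, sp=0x88
body[0] sub  r2, r7, r5 → r2=0xc5
body[1] mov  r0, #0x6a → r0=0x6a
body[2] mov  r1, r6 → r1=0x7c
body[3] add  r2, r5, r4 → r2=0x2d
body[4] add  r6, r0, r4 → r6=0xb7
body[5] sub  r4, r1, #21 → r4=0x67
body[6] xor  r2, r6, r6 → r2=0x00
epilogue: pop r6=0x7c, sp=0x89
epilogue: pop r1=0xc7, sp=0x8a
r2 is caller-saved → body value

REG = 0x00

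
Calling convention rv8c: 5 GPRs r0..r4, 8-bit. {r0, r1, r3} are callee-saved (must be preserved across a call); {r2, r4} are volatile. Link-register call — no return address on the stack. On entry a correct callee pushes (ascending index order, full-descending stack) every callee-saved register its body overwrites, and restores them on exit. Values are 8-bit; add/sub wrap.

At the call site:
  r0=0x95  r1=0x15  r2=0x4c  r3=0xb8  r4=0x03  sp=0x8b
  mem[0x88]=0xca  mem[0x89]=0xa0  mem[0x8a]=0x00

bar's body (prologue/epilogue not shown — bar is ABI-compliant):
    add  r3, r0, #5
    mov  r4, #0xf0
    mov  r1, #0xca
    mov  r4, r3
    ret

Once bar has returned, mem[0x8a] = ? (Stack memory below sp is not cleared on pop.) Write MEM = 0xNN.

MEM = 0x15

prologue: push r1 → mem[0x8a]=0x15, sp=0x8a
prologue: push r3 → mem[0x89]=0xb8, sp=0x89
body[0] add  r3, r0, #5 → r3=0x9a
body[1] mov  r4, #0xf0 → r4=0xf0
body[2] mov  r1, #0xca → r1=0xca
body[3] mov  r4, r3 → r4=0x9a
epilogue: pop r3=0xb8, sp=0x8a
epilogue: pop r1=0x15, sp=0x8b
prologue pushed ['r1', 'r3'] at ['0x8a', '0x89']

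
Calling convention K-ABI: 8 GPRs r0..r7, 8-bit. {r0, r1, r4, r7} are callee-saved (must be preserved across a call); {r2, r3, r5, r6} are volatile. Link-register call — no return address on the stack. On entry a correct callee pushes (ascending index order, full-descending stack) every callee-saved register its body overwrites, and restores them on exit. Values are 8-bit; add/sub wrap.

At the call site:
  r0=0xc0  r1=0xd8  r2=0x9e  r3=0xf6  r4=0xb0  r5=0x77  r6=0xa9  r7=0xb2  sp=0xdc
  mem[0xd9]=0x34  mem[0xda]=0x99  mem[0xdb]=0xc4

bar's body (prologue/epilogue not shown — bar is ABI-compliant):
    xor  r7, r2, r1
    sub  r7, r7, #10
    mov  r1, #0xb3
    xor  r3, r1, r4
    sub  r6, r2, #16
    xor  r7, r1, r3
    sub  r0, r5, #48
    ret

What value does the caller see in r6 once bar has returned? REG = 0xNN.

prologue: push r0 → mem[0xdb]=0xc0, sp=0xdb
prologue: push r1 → mem[0xda]=0xd8, sp=0xda
prologue: push r7 → mem[0xd9]=0xb2, sp=0xd9
body[0] xor  r7, r2, r1 → r7=0x46
body[1] sub  r7, r7, #10 → r7=0x3c
body[2] mov  r1, #0xb3 → r1=0xb3
body[3] xor  r3, r1, r4 → r3=0x03
body[4] sub  r6, r2, #16 → r6=0x8e
body[5] xor  r7, r1, r3 → r7=0xb0
body[6] sub  r0, r5, #48 → r0=0x47
epilogue: pop r7=0xb2, sp=0xda
epilogue: pop r1=0xd8, sp=0xdb
epilogue: pop r0=0xc0, sp=0xdc
r6 is caller-saved → body value

REG = 0x8e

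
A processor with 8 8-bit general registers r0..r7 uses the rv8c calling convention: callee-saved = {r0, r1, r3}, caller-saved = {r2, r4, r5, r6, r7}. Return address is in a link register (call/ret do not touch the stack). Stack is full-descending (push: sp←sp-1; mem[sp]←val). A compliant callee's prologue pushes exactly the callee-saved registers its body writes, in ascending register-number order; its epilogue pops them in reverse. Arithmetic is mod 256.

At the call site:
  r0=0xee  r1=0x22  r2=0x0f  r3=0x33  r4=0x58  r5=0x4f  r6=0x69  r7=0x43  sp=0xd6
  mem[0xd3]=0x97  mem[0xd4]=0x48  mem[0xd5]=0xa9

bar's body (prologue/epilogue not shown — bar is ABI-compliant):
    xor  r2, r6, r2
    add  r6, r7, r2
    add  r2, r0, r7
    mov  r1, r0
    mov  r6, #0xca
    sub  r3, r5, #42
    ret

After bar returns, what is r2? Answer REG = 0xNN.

prologue: push r1 → mem[0xd5]=0x22, sp=0xd5
prologue: push r3 → mem[0xd4]=0x33, sp=0xd4
body[0] xor  r2, r6, r2 → r2=0x66
body[1] add  r6, r7, r2 → r6=0xa9
body[2] add  r2, r0, r7 → r2=0x31
body[3] mov  r1, r0 → r1=0xee
body[4] mov  r6, #0xca → r6=0xca
body[5] sub  r3, r5, #42 → r3=0x25
epilogue: pop r3=0x33, sp=0xd5
epilogue: pop r1=0x22, sp=0xd6
r2 is caller-saved → body value

REG = 0x31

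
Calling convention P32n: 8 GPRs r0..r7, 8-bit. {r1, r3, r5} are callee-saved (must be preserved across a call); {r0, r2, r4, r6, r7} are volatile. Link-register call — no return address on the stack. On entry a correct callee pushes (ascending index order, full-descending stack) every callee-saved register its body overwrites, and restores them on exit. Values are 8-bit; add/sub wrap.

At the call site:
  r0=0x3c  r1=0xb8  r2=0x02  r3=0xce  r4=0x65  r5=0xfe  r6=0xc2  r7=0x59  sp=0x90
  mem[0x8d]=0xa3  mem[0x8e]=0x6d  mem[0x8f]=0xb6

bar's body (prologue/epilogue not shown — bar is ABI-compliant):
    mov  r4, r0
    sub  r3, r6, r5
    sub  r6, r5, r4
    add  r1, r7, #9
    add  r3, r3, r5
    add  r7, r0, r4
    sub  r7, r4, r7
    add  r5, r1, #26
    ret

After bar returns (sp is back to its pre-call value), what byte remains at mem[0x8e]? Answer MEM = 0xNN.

prologue: push r1 → mem[0x8f]=0xb8, sp=0x8f
prologue: push r3 → mem[0x8e]=0xce, sp=0x8e
prologue: push r5 → mem[0x8d]=0xfe, sp=0x8d
body[0] mov  r4, r0 → r4=0x3c
body[1] sub  r3, r6, r5 → r3=0xc4
body[2] sub  r6, r5, r4 → r6=0xc2
body[3] add  r1, r7, #9 → r1=0x62
body[4] add  r3, r3, r5 → r3=0xc2
body[5] add  r7, r0, r4 → r7=0x78
body[6] sub  r7, r4, r7 → r7=0xc4
body[7] add  r5, r1, #26 → r5=0x7c
epilogue: pop r5=0xfe, sp=0x8e
epilogue: pop r3=0xce, sp=0x8f
epilogue: pop r1=0xb8, sp=0x90
prologue pushed ['r1', 'r3', 'r5'] at ['0x8f', '0x8e', '0x8d']

MEM = 0xce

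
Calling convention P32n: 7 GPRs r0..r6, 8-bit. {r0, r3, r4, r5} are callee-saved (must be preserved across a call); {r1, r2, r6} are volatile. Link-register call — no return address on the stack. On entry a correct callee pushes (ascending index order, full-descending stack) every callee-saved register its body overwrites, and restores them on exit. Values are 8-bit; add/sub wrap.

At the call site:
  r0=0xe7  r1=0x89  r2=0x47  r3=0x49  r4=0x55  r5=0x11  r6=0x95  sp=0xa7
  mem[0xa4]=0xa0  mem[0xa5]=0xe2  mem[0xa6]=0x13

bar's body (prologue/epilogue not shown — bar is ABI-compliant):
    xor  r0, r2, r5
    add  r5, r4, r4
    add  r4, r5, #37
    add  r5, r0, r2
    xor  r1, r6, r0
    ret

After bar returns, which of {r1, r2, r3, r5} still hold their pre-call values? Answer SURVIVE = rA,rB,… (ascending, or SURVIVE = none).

prologue: push r0 -> mem[0xa6]=0xe7, sp=0xa6
prologue: push r4 -> mem[0xa5]=0x55, sp=0xa5
prologue: push r5 -> mem[0xa4]=0x11, sp=0xa4
body[0] xor  r0, r2, r5 -> r0=0x56
body[1] add  r5, r4, r4 -> r5=0xaa
body[2] add  r4, r5, #37 -> r4=0xcf
body[3] add  r5, r0, r2 -> r5=0x9d
body[4] xor  r1, r6, r0 -> r1=0xc3
epilogue: pop r5=0x11, sp=0xa5
epilogue: pop r4=0x55, sp=0xa6
epilogue: pop r0=0xe7, sp=0xa7
r1: caller-saved, written=True
r2: caller-saved, written=False
r3: callee-saved, written=False
r5: callee-saved, written=True

SURVIVE = r2,r3,r5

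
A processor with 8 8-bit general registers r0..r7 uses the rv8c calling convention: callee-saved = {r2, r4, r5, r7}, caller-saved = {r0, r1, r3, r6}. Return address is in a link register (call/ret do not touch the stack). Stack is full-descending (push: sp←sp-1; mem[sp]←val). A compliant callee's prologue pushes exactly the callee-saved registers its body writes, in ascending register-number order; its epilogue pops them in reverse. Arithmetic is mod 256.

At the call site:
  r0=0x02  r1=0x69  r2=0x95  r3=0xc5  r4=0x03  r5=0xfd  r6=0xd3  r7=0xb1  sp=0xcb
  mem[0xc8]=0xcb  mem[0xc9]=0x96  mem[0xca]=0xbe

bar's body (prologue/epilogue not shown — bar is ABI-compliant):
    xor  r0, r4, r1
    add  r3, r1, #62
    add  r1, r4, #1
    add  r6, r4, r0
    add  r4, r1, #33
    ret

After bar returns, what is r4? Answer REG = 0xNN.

REG = 0x03

prologue: push r4 → mem[0xca]=0x03, sp=0xca
body[0] xor  r0, r4, r1 → r0=0x6a
body[1] add  r3, r1, #62 → r3=0xa7
body[2] add  r1, r4, #1 → r1=0x04
body[3] add  r6, r4, r0 → r6=0x6d
body[4] add  r4, r1, #33 → r4=0x25
epilogue: pop r4=0x03, sp=0xcb
r4 is callee-saved → restored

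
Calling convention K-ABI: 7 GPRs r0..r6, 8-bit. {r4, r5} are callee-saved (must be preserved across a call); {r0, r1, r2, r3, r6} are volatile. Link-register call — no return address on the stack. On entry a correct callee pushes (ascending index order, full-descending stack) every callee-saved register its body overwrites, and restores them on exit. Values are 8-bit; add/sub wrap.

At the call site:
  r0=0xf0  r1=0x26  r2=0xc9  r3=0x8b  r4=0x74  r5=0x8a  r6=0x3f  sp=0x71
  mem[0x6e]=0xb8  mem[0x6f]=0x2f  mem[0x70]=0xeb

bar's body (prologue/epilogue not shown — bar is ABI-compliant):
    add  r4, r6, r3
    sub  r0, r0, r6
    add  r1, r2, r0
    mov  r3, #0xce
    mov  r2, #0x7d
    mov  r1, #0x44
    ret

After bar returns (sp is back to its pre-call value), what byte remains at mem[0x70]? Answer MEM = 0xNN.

MEM = 0x74

prologue: push r4 → mem[0x70]=0x74, sp=0x70
body[0] add  r4, r6, r3 → r4=0xca
body[1] sub  r0, r0, r6 → r0=0xb1
body[2] add  r1, r2, r0 → r1=0x7a
body[3] mov  r3, #0xce → r3=0xce
body[4] mov  r2, #0x7d → r2=0x7d
body[5] mov  r1, #0x44 → r1=0x44
epilogue: pop r4=0x74, sp=0x71
prologue pushed ['r4'] at ['0x70']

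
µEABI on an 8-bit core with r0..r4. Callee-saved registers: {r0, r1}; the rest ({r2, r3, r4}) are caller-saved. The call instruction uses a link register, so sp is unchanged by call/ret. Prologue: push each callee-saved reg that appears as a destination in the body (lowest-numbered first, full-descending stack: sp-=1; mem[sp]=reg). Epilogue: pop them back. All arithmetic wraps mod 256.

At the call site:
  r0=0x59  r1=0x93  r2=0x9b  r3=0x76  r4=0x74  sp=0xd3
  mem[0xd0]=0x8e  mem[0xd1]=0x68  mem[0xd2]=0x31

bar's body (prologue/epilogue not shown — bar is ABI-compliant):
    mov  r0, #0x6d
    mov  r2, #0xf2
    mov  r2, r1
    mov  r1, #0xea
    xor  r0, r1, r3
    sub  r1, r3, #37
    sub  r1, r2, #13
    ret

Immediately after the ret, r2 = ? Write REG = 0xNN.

REG = 0x93

prologue: push r0 → mem[0xd2]=0x59, sp=0xd2
prologue: push r1 → mem[0xd1]=0x93, sp=0xd1
body[0] mov  r0, #0x6d → r0=0x6d
body[1] mov  r2, #0xf2 → r2=0xf2
body[2] mov  r2, r1 → r2=0x93
body[3] mov  r1, #0xea → r1=0xea
body[4] xor  r0, r1, r3 → r0=0x9c
body[5] sub  r1, r3, #37 → r1=0x51
body[6] sub  r1, r2, #13 → r1=0x86
epilogue: pop r1=0x93, sp=0xd2
epilogue: pop r0=0x59, sp=0xd3
r2 is caller-saved → body value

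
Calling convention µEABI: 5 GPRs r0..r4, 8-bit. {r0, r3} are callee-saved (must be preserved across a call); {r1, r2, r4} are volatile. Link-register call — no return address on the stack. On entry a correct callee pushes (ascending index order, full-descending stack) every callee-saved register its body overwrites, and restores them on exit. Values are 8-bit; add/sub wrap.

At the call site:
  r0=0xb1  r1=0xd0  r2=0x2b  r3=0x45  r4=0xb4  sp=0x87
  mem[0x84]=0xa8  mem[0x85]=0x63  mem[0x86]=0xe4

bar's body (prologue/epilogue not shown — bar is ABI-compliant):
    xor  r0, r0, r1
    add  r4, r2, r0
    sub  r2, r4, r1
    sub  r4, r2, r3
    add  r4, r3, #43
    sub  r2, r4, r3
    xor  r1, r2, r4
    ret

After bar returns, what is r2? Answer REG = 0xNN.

REG = 0x2b

prologue: push r0 -> mem[0x86]=0xb1, sp=0x86
body[0] xor  r0, r0, r1 -> r0=0x61
body[1] add  r4, r2, r0 -> r4=0x8c
body[2] sub  r2, r4, r1 -> r2=0xbc
body[3] sub  r4, r2, r3 -> r4=0x77
body[4] add  r4, r3, #43 -> r4=0x70
body[5] sub  r2, r4, r3 -> r2=0x2b
body[6] xor  r1, r2, r4 -> r1=0x5b
epilogue: pop r0=0xb1, sp=0x87
r2 is caller-saved -> body value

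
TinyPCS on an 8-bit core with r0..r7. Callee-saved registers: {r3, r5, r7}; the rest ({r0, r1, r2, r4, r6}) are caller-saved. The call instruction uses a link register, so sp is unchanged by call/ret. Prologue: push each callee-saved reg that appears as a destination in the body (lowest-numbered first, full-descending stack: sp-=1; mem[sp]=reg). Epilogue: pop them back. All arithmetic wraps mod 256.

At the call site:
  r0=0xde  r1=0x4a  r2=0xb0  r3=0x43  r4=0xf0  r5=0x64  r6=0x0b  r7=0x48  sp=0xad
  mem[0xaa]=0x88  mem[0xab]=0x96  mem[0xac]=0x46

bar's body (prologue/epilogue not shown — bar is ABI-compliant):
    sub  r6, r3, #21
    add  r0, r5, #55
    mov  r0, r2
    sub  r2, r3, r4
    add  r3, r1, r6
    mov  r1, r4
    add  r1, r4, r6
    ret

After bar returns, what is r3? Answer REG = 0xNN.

prologue: push r3 -> mem[0xac]=0x43, sp=0xac
body[0] sub  r6, r3, #21 -> r6=0x2e
body[1] add  r0, r5, #55 -> r0=0x9b
body[2] mov  r0, r2 -> r0=0xb0
body[3] sub  r2, r3, r4 -> r2=0x53
body[4] add  r3, r1, r6 -> r3=0x78
body[5] mov  r1, r4 -> r1=0xf0
body[6] add  r1, r4, r6 -> r1=0x1e
epilogue: pop r3=0x43, sp=0xad
r3 is callee-saved -> restored

REG = 0x43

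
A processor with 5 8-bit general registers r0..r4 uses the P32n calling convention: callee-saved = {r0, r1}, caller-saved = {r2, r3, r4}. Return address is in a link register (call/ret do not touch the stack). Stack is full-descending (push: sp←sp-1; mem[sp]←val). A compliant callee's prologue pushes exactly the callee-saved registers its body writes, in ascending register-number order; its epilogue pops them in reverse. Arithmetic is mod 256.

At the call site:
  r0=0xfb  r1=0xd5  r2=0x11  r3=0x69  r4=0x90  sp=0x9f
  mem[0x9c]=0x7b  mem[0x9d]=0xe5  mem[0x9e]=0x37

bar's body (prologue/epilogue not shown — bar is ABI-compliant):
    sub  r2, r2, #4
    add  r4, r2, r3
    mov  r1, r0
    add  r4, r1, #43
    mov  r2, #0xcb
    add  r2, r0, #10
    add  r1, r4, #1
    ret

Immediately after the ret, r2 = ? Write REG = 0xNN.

REG = 0x05

prologue: push r1 → mem[0x9e]=0xd5, sp=0x9e
body[0] sub  r2, r2, #4 → r2=0x0d
body[1] add  r4, r2, r3 → r4=0x76
body[2] mov  r1, r0 → r1=0xfb
body[3] add  r4, r1, #43 → r4=0x26
body[4] mov  r2, #0xcb → r2=0xcb
body[5] add  r2, r0, #10 → r2=0x05
body[6] add  r1, r4, #1 → r1=0x27
epilogue: pop r1=0xd5, sp=0x9f
r2 is caller-saved → body value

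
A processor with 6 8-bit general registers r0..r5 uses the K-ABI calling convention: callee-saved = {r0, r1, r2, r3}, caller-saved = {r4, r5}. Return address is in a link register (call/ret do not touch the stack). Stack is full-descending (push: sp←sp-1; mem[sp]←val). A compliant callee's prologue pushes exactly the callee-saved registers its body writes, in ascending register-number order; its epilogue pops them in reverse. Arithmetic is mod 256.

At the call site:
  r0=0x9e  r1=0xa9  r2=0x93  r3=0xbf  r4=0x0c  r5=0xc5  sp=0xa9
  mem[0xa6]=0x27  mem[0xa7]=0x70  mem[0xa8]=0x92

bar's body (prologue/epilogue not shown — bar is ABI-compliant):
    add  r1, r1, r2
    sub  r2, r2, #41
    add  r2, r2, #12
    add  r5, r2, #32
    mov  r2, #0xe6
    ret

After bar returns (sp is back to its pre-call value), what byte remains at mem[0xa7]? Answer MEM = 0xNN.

MEM = 0x93

prologue: push r1 → mem[0xa8]=0xa9, sp=0xa8
prologue: push r2 → mem[0xa7]=0x93, sp=0xa7
body[0] add  r1, r1, r2 → r1=0x3c
body[1] sub  r2, r2, #41 → r2=0x6a
body[2] add  r2, r2, #12 → r2=0x76
body[3] add  r5, r2, #32 → r5=0x96
body[4] mov  r2, #0xe6 → r2=0xe6
epilogue: pop r2=0x93, sp=0xa8
epilogue: pop r1=0xa9, sp=0xa9
prologue pushed ['r1', 'r2'] at ['0xa8', '0xa7']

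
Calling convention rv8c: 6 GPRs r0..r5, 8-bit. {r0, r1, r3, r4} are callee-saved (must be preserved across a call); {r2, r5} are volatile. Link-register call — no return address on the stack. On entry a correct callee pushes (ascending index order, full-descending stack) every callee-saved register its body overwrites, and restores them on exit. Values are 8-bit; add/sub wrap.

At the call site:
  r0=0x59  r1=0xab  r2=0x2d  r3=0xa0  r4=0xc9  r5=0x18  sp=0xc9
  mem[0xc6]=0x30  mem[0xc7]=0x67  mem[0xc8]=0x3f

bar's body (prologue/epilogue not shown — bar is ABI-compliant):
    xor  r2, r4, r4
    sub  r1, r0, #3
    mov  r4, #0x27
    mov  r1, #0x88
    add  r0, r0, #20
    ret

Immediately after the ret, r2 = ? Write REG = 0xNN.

prologue: push r0 -> mem[0xc8]=0x59, sp=0xc8
prologue: push r1 -> mem[0xc7]=0xab, sp=0xc7
prologue: push r4 -> mem[0xc6]=0xc9, sp=0xc6
body[0] xor  r2, r4, r4 -> r2=0x00
body[1] sub  r1, r0, #3 -> r1=0x56
body[2] mov  r4, #0x27 -> r4=0x27
body[3] mov  r1, #0x88 -> r1=0x88
body[4] add  r0, r0, #20 -> r0=0x6d
epilogue: pop r4=0xc9, sp=0xc7
epilogue: pop r1=0xab, sp=0xc8
epilogue: pop r0=0x59, sp=0xc9
r2 is caller-saved -> body value

REG = 0x00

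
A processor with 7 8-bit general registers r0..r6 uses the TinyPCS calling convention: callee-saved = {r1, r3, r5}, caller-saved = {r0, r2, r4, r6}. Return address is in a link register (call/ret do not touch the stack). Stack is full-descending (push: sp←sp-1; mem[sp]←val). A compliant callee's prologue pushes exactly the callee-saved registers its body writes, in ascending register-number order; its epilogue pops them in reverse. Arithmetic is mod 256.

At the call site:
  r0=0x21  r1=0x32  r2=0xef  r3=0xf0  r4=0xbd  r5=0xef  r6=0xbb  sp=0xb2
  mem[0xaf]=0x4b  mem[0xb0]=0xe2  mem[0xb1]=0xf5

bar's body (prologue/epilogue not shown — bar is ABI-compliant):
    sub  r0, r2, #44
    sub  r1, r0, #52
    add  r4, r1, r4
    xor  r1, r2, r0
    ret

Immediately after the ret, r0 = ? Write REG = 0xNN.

REG = 0xc3

prologue: push r1 → mem[0xb1]=0x32, sp=0xb1
body[0] sub  r0, r2, #44 → r0=0xc3
body[1] sub  r1, r0, #52 → r1=0x8f
body[2] add  r4, r1, r4 → r4=0x4c
body[3] xor  r1, r2, r0 → r1=0x2c
epilogue: pop r1=0x32, sp=0xb2
r0 is caller-saved → body value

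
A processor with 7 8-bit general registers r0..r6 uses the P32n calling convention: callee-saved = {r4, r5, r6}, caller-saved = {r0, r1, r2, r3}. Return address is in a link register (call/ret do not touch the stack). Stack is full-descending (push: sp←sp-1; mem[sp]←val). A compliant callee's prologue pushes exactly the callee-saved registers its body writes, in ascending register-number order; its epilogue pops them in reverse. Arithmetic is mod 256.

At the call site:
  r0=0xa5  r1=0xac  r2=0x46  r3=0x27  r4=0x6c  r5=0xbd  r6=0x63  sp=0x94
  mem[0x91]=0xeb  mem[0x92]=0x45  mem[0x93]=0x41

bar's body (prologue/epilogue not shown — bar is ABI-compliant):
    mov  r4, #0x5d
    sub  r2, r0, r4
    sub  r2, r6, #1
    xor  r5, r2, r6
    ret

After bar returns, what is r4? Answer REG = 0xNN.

REG = 0x6c

prologue: push r4 → mem[0x93]=0x6c, sp=0x93
prologue: push r5 → mem[0x92]=0xbd, sp=0x92
body[0] mov  r4, #0x5d → r4=0x5d
body[1] sub  r2, r0, r4 → r2=0x48
body[2] sub  r2, r6, #1 → r2=0x62
body[3] xor  r5, r2, r6 → r5=0x01
epilogue: pop r5=0xbd, sp=0x93
epilogue: pop r4=0x6c, sp=0x94
r4 is callee-saved → restored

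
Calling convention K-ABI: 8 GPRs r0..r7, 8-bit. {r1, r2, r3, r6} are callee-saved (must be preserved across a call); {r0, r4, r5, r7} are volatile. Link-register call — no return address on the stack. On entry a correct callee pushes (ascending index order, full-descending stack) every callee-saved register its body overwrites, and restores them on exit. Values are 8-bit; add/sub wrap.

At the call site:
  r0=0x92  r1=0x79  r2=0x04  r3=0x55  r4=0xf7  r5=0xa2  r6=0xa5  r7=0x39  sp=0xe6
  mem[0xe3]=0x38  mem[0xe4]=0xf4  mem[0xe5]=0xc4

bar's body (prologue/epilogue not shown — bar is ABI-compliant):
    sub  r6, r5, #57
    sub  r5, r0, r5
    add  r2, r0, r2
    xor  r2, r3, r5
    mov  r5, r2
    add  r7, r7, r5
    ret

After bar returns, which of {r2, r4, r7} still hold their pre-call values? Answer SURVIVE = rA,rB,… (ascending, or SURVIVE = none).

prologue: push r2 → mem[0xe5]=0x04, sp=0xe5
prologue: push r6 → mem[0xe4]=0xa5, sp=0xe4
body[0] sub  r6, r5, #57 → r6=0x69
body[1] sub  r5, r0, r5 → r5=0xf0
body[2] add  r2, r0, r2 → r2=0x96
body[3] xor  r2, r3, r5 → r2=0xa5
body[4] mov  r5, r2 → r5=0xa5
body[5] add  r7, r7, r5 → r7=0xde
epilogue: pop r6=0xa5, sp=0xe5
epilogue: pop r2=0x04, sp=0xe6
r2: callee-saved, written=True
r4: caller-saved, written=False
r7: caller-saved, written=True

SURVIVE = r2,r4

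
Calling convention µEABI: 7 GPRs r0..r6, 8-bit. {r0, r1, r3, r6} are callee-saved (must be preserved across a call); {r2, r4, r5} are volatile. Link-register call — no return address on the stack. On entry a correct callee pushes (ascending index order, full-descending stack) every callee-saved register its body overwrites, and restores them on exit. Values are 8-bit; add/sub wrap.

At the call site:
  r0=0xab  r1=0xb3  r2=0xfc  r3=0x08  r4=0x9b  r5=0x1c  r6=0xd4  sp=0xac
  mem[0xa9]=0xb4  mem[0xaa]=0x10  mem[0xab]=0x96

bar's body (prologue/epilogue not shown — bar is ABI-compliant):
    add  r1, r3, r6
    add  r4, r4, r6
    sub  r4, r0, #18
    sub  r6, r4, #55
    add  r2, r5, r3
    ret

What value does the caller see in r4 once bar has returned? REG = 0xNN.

REG = 0x99

prologue: push r1 → mem[0xab]=0xb3, sp=0xab
prologue: push r6 → mem[0xaa]=0xd4, sp=0xaa
body[0] add  r1, r3, r6 → r1=0xdc
body[1] add  r4, r4, r6 → r4=0x6f
body[2] sub  r4, r0, #18 → r4=0x99
body[3] sub  r6, r4, #55 → r6=0x62
body[4] add  r2, r5, r3 → r2=0x24
epilogue: pop r6=0xd4, sp=0xab
epilogue: pop r1=0xb3, sp=0xac
r4 is caller-saved → body value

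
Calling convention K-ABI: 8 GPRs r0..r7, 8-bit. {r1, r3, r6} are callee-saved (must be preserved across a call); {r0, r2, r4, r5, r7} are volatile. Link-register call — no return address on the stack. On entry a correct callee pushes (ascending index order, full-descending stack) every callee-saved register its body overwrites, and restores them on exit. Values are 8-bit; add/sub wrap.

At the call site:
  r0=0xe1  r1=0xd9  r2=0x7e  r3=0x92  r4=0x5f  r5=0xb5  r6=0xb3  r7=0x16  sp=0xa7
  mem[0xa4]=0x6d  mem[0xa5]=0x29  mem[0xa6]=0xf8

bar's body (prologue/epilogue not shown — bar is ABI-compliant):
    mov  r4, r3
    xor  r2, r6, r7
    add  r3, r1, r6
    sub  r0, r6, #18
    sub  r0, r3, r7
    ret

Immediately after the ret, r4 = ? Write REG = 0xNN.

REG = 0x92

prologue: push r3 -> mem[0xa6]=0x92, sp=0xa6
body[0] mov  r4, r3 -> r4=0x92
body[1] xor  r2, r6, r7 -> r2=0xa5
body[2] add  r3, r1, r6 -> r3=0x8c
body[3] sub  r0, r6, #18 -> r0=0xa1
body[4] sub  r0, r3, r7 -> r0=0x76
epilogue: pop r3=0x92, sp=0xa7
r4 is caller-saved -> body value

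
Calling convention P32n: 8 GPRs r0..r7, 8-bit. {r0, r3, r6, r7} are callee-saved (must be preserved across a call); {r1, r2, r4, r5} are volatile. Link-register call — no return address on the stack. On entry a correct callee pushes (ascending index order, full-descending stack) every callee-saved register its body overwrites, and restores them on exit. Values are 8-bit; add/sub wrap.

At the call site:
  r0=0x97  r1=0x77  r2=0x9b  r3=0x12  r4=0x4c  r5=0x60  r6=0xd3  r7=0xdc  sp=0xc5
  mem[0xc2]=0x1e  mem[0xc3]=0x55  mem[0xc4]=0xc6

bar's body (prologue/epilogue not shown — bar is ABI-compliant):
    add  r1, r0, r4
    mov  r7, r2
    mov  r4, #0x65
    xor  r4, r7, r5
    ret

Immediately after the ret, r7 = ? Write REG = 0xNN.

REG = 0xdc

prologue: push r7 -> mem[0xc4]=0xdc, sp=0xc4
body[0] add  r1, r0, r4 -> r1=0xe3
body[1] mov  r7, r2 -> r7=0x9b
body[2] mov  r4, #0x65 -> r4=0x65
body[3] xor  r4, r7, r5 -> r4=0xfb
epilogue: pop r7=0xdc, sp=0xc5
r7 is callee-saved -> restored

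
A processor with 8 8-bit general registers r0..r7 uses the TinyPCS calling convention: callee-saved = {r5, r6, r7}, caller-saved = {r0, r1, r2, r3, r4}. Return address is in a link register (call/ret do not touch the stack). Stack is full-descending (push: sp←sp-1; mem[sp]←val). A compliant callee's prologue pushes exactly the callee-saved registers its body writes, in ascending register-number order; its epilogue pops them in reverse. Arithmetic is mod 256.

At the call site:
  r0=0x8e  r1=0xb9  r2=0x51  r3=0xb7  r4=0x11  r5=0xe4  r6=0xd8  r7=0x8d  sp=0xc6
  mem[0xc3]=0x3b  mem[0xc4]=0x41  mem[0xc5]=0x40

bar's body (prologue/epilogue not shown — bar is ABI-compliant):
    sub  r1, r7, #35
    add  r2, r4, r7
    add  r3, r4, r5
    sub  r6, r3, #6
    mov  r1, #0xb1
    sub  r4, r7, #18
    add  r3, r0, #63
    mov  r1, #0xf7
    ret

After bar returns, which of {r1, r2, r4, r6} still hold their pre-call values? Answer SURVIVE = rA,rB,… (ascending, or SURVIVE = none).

prologue: push r6 -> mem[0xc5]=0xd8, sp=0xc5
body[0] sub  r1, r7, #35 -> r1=0x6a
body[1] add  r2, r4, r7 -> r2=0x9e
body[2] add  r3, r4, r5 -> r3=0xf5
body[3] sub  r6, r3, #6 -> r6=0xef
body[4] mov  r1, #0xb1 -> r1=0xb1
body[5] sub  r4, r7, #18 -> r4=0x7b
body[6] add  r3, r0, #63 -> r3=0xcd
body[7] mov  r1, #0xf7 -> r1=0xf7
epilogue: pop r6=0xd8, sp=0xc6
r1: caller-saved, written=True
r2: caller-saved, written=True
r4: caller-saved, written=True
r6: callee-saved, written=True

SURVIVE = r6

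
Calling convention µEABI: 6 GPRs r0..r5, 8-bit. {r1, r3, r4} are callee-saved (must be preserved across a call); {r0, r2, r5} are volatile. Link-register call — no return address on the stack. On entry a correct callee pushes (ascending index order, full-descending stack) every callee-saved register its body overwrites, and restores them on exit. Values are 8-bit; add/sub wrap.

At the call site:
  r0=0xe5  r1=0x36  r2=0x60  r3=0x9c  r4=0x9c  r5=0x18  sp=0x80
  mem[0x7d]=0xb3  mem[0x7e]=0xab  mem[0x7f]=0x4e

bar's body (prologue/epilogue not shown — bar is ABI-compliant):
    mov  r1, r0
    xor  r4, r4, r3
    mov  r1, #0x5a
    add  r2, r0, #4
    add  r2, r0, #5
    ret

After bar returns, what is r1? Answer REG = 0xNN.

REG = 0x36

prologue: push r1 -> mem[0x7f]=0x36, sp=0x7f
prologue: push r4 -> mem[0x7e]=0x9c, sp=0x7e
body[0] mov  r1, r0 -> r1=0xe5
body[1] xor  r4, r4, r3 -> r4=0x00
body[2] mov  r1, #0x5a -> r1=0x5a
body[3] add  r2, r0, #4 -> r2=0xe9
body[4] add  r2, r0, #5 -> r2=0xea
epilogue: pop r4=0x9c, sp=0x7f
epilogue: pop r1=0x36, sp=0x80
r1 is callee-saved -> restored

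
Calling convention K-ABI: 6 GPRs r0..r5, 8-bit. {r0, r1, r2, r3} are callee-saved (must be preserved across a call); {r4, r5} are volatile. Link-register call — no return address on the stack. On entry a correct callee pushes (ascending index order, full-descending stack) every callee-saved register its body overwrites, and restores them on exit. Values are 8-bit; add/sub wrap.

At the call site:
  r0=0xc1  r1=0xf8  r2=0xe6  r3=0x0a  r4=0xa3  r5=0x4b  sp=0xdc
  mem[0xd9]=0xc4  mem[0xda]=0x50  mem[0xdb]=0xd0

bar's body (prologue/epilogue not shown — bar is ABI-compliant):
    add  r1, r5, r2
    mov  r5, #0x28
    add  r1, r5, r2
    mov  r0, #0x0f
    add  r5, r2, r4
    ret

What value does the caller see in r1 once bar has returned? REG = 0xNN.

REG = 0xf8

prologue: push r0 -> mem[0xdb]=0xc1, sp=0xdb
prologue: push r1 -> mem[0xda]=0xf8, sp=0xda
body[0] add  r1, r5, r2 -> r1=0x31
body[1] mov  r5, #0x28 -> r5=0x28
body[2] add  r1, r5, r2 -> r1=0x0e
body[3] mov  r0, #0x0f -> r0=0x0f
body[4] add  r5, r2, r4 -> r5=0x89
epilogue: pop r1=0xf8, sp=0xdb
epilogue: pop r0=0xc1, sp=0xdc
r1 is callee-saved -> restored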